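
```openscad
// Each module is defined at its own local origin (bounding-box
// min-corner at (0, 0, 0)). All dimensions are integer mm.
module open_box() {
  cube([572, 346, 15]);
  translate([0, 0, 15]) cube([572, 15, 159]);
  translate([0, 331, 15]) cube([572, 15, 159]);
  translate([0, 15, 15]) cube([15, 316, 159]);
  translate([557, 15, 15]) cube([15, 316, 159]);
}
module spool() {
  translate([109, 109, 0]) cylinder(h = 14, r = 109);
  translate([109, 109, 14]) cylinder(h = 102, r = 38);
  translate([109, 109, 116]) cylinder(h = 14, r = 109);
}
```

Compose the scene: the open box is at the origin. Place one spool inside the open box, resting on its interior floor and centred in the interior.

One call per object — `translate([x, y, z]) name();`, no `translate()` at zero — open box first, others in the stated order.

open_box();
translate([177, 64, 15]) spool();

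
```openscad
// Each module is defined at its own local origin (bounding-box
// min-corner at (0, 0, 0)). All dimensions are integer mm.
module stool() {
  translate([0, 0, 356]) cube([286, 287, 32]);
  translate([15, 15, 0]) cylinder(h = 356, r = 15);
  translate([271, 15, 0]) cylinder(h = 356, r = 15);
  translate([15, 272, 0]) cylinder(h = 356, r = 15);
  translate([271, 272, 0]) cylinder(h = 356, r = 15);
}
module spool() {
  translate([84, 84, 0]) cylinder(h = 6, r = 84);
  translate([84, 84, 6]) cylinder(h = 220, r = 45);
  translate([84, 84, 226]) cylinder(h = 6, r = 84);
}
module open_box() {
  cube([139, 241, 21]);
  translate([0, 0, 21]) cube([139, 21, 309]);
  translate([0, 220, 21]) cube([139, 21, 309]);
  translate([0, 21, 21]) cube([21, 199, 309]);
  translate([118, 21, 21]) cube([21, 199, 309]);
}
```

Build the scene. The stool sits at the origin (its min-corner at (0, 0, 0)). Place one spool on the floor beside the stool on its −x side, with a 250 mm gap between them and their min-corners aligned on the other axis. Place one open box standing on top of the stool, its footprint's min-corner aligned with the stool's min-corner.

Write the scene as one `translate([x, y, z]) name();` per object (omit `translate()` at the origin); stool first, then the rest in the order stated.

stool();
translate([-418, 0, 0]) spool();
translate([0, 0, 388]) open_box();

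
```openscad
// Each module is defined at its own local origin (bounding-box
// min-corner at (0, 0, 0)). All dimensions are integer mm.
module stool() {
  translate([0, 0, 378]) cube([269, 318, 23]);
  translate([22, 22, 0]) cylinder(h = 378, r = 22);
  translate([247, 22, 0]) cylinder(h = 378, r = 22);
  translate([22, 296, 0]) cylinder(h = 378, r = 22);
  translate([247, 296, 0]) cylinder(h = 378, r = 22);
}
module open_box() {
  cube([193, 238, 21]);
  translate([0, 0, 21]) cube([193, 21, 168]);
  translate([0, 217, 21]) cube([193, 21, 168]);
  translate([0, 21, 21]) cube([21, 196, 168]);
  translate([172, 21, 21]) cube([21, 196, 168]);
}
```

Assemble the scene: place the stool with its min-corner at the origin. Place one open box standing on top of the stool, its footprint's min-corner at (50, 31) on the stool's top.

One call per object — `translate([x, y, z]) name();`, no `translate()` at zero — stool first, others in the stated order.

stool();
translate([50, 31, 401]) open_box();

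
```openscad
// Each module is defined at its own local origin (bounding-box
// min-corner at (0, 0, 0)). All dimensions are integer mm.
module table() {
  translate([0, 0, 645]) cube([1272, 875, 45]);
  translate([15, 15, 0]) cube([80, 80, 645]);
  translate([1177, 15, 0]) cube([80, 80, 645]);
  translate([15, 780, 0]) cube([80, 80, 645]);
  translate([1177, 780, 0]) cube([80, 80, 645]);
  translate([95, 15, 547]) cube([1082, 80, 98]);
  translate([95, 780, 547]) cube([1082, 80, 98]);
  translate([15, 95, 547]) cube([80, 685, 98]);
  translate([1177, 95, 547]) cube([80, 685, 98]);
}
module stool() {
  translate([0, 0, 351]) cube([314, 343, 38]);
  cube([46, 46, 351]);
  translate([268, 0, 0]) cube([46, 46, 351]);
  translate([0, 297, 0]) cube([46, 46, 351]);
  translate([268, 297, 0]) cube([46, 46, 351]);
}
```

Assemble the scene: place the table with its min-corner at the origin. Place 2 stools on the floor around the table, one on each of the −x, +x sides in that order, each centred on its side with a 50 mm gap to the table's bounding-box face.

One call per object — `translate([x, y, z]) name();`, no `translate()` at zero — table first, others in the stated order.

table();
translate([-364, 266, 0]) stool();
translate([1322, 266, 0]) stool();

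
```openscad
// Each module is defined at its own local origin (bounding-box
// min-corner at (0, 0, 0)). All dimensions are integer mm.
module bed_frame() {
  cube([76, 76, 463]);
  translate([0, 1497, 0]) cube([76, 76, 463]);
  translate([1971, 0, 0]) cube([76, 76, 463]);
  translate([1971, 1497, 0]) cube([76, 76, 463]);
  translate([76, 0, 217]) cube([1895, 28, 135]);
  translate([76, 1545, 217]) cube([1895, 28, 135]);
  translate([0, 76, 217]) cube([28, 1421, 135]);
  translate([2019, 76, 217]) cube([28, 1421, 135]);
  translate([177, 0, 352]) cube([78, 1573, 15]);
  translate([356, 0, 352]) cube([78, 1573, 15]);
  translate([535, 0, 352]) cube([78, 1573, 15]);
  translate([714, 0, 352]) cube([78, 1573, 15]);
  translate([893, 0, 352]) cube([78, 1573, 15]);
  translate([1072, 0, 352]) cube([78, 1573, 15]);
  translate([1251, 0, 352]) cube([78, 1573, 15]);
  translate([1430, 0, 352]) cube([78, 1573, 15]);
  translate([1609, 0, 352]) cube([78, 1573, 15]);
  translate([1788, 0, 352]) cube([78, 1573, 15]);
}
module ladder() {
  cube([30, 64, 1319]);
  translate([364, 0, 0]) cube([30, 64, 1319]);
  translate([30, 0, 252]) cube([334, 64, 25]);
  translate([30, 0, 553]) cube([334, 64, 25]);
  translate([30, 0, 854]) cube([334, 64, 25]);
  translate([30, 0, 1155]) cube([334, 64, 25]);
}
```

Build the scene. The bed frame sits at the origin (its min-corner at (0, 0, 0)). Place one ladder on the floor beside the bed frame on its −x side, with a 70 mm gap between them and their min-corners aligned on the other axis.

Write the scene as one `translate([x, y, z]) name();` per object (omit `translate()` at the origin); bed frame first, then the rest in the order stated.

bed_frame();
translate([-464, 0, 0]) ladder();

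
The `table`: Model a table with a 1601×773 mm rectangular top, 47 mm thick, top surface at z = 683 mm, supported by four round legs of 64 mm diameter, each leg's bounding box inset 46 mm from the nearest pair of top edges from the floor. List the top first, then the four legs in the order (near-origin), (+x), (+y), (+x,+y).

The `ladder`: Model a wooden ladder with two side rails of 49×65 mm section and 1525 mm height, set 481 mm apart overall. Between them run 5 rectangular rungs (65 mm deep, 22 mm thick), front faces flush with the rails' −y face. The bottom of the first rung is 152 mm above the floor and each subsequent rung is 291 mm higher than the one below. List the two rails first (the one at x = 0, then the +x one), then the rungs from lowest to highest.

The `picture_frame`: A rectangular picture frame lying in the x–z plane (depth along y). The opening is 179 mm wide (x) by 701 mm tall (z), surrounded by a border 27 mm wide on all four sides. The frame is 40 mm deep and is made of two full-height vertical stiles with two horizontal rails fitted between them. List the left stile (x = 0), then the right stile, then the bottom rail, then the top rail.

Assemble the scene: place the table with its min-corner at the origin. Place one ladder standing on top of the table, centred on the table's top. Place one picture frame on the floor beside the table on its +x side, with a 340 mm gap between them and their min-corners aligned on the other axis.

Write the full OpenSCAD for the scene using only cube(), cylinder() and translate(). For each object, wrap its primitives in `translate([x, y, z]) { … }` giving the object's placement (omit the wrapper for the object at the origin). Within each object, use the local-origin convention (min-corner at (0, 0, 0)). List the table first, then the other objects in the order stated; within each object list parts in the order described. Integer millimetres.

translate([0, 0, 636]) cube([1601, 773, 47]);
translate([78, 78, 0]) cylinder(h = 636, r = 32);
translate([1523, 78, 0]) cylinder(h = 636, r = 32);
translate([78, 695, 0]) cylinder(h = 636, r = 32);
translate([1523, 695, 0]) cylinder(h = 636, r = 32);
translate([560, 354, 683]) {
  cube([49, 65, 1525]);
  translate([432, 0, 0]) cube([49, 65, 1525]);
  translate([49, 0, 152]) cube([383, 65, 22]);
  translate([49, 0, 443]) cube([383, 65, 22]);
  translate([49, 0, 734]) cube([383, 65, 22]);
  translate([49, 0, 1025]) cube([383, 65, 22]);
  translate([49, 0, 1316]) cube([383, 65, 22]);
}
translate([1941, 0, 0]) {
  cube([27, 40, 755]);
  translate([206, 0, 0]) cube([27, 40, 755]);
  translate([27, 0, 0]) cube([179, 40, 27]);
  translate([27, 0, 728]) cube([179, 40, 27]);
}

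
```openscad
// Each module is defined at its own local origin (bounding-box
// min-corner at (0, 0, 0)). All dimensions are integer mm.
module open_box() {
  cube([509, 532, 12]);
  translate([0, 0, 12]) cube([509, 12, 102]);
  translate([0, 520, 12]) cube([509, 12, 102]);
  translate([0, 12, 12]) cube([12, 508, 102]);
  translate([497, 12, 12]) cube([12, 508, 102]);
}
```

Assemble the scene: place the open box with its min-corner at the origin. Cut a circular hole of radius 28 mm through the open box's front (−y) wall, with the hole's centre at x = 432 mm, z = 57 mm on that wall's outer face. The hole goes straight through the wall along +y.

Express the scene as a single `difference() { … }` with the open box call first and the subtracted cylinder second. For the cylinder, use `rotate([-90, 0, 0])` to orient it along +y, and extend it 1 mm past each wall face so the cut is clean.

difference() {
  open_box();
  translate([432, -1, 57]) rotate([-90, 0, 0]) cylinder(h = 14, r = 28);
}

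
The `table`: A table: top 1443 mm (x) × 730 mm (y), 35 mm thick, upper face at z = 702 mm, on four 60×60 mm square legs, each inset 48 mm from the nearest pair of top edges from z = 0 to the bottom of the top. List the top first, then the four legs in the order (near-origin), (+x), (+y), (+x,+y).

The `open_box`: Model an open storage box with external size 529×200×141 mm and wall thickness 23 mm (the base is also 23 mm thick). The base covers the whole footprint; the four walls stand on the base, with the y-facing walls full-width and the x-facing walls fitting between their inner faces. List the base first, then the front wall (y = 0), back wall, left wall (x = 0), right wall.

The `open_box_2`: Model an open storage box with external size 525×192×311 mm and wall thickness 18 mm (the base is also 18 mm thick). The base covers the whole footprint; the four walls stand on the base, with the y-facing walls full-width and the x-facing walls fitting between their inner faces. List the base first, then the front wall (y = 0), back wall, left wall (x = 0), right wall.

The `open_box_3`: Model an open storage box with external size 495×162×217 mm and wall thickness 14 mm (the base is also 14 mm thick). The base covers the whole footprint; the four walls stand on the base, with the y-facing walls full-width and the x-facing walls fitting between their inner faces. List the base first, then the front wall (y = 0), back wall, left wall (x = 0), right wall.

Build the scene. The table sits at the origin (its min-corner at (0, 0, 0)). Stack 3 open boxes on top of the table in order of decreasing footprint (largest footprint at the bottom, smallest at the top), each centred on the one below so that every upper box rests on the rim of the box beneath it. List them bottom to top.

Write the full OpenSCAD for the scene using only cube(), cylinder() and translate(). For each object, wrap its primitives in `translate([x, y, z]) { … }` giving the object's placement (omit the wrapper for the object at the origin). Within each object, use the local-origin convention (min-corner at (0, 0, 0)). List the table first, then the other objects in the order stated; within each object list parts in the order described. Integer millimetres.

translate([0, 0, 667]) cube([1443, 730, 35]);
translate([48, 48, 0]) cube([60, 60, 667]);
translate([1335, 48, 0]) cube([60, 60, 667]);
translate([48, 622, 0]) cube([60, 60, 667]);
translate([1335, 622, 0]) cube([60, 60, 667]);
translate([457, 265, 702]) {
  cube([529, 200, 23]);
  translate([0, 0, 23]) cube([529, 23, 118]);
  translate([0, 177, 23]) cube([529, 23, 118]);
  translate([0, 23, 23]) cube([23, 154, 118]);
  translate([506, 23, 23]) cube([23, 154, 118]);
}
translate([459, 269, 843]) {
  cube([525, 192, 18]);
  translate([0, 0, 18]) cube([525, 18, 293]);
  translate([0, 174, 18]) cube([525, 18, 293]);
  translate([0, 18, 18]) cube([18, 156, 293]);
  translate([507, 18, 18]) cube([18, 156, 293]);
}
translate([474, 284, 1154]) {
  cube([495, 162, 14]);
  translate([0, 0, 14]) cube([495, 14, 203]);
  translate([0, 148, 14]) cube([495, 14, 203]);
  translate([0, 14, 14]) cube([14, 134, 203]);
  translate([481, 14, 14]) cube([14, 134, 203]);
}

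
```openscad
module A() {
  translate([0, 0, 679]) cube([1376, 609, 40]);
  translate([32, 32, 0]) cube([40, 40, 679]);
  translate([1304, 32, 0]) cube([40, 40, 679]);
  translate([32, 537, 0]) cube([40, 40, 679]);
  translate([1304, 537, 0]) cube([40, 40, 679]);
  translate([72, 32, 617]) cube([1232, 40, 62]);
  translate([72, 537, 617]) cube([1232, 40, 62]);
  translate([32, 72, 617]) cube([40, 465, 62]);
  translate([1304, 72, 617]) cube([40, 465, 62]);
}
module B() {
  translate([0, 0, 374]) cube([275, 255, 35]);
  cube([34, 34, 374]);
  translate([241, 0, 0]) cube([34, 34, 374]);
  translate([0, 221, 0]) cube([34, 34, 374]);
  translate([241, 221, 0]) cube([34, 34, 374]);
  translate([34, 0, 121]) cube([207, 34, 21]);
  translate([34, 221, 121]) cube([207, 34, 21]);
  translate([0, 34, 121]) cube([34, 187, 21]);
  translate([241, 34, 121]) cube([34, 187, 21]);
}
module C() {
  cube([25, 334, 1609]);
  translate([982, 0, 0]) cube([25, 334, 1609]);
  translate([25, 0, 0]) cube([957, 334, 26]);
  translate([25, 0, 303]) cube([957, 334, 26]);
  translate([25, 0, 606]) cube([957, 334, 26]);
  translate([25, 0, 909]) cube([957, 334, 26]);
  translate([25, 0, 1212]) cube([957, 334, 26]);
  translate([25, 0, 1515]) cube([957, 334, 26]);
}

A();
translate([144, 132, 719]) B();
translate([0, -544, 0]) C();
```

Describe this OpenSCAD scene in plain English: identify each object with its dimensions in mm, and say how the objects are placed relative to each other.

A is a table with a 1376×609 mm rectangular top, 40 mm thick, top surface at z = 719 mm, supported by four 40×40 mm square legs, each inset 32 mm from the nearest pair of top edges, running from the floor. Four apron rails, 40 mm thick and 62 mm tall, run between adjacent legs with their top edges flush with the underside of the top and their outer faces flush with the legs' outer faces.

B is a four-legged stool. The seat is a 275×255×35 mm slab whose top surface is at z = 409 mm; four square legs, each 34×34 mm in cross-section, run from the floor (z = 0) to the underside of the seat, each flush with a corner of the seat. Four stretchers, 34 mm wide and 21 mm tall, connect adjacent legs with their undersides at z = 121 mm, each running between the inner faces of the legs it joins and aligned with the legs' outer faces on the other axis.

C is an open bookshelf. Two side panels, each 25 mm thick, 334 mm deep and 1609 mm tall, stand 1007 mm apart (outside-to-outside). Between them sit 6 shelves, each 26 mm thick and 334 mm deep, spanning the full gap between the sides. The bottom shelf rests on the floor (its underside at z = 0) and the clear gap between one shelf's top and the next shelf's underside is 277 mm.

The stool is on top of the table. The bookshelf is on the floor beside the table on its −y side.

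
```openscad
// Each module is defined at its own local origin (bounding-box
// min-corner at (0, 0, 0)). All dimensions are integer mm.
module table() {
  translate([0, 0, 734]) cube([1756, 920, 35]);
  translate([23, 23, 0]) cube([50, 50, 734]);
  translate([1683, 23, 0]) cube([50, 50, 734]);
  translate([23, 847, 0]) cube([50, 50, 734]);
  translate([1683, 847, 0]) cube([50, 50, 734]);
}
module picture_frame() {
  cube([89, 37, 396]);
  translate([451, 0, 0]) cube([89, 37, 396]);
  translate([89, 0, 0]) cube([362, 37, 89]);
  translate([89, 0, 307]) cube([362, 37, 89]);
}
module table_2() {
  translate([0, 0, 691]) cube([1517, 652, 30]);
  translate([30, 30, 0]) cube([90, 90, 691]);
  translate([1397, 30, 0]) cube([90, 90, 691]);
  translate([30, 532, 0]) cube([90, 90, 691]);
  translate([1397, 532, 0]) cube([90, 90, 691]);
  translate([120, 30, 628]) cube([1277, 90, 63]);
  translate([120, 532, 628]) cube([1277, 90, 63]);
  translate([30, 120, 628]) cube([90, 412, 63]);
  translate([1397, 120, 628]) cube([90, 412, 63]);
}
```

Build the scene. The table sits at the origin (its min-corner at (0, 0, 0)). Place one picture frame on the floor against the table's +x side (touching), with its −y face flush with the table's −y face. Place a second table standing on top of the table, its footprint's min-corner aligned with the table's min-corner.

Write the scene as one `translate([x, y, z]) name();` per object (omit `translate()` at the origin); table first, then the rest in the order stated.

table();
translate([1756, 0, 0]) picture_frame();
translate([0, 0, 769]) table_2();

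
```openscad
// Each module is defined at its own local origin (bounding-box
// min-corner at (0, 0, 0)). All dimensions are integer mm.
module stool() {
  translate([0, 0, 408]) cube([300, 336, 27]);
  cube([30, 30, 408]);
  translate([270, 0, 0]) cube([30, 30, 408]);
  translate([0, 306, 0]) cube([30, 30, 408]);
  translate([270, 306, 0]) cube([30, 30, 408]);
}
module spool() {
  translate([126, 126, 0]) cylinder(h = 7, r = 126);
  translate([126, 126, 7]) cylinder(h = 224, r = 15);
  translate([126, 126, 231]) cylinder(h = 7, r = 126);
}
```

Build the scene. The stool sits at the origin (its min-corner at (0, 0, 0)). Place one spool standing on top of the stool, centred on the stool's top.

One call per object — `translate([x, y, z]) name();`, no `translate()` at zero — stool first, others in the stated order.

stool();
translate([24, 42, 435]) spool();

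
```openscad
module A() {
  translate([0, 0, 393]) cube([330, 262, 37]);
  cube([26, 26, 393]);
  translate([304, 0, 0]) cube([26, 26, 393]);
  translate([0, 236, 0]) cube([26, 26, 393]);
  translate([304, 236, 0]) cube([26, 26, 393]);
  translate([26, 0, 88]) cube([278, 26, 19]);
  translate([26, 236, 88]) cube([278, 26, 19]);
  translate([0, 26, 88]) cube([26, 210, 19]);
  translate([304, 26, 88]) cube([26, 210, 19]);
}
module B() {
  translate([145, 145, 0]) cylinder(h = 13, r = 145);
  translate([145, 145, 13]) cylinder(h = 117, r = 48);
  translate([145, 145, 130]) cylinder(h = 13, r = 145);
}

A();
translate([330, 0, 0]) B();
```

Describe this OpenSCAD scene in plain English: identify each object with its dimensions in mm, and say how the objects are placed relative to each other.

A is a four-legged stool. The seat is 330×262 mm, 37 mm thick, top at z = 430 mm. It stands on four square legs, each 26×26 mm in cross-section, from z = 0 to the seat underside, each flush with a corner of the seat. Four stretchers, 26 mm wide and 19 mm tall, connect adjacent legs with their undersides at z = 88 mm, each running between the inner faces of the legs it joins and aligned with the legs' outer faces on the other axis.

B is a spool: two coaxial disc flanges of radius 145 mm and thickness 13 mm, joined by a core cylinder of radius 48 mm and height 117 mm. The lower flange rests on z = 0 and the three cylinders share a vertical axis.

The spool is against the stool's +x side, with their −y faces flush.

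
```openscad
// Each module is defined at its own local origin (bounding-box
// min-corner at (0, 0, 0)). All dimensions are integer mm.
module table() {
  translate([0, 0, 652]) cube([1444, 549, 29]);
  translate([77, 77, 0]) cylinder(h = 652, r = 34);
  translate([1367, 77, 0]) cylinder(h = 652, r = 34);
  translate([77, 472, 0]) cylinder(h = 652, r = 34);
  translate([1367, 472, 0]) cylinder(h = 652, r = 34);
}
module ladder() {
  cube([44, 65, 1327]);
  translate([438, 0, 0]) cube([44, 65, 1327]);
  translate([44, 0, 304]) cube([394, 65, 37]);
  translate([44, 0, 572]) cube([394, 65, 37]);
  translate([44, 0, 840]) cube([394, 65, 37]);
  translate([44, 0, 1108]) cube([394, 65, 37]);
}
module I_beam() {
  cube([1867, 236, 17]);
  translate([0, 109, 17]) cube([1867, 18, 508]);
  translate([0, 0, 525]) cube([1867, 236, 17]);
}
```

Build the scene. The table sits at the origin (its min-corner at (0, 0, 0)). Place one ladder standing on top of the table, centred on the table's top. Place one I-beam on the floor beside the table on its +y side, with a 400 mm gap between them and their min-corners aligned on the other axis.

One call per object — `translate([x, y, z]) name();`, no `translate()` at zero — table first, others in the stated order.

table();
translate([481, 242, 681]) ladder();
translate([0, 949, 0]) I_beam();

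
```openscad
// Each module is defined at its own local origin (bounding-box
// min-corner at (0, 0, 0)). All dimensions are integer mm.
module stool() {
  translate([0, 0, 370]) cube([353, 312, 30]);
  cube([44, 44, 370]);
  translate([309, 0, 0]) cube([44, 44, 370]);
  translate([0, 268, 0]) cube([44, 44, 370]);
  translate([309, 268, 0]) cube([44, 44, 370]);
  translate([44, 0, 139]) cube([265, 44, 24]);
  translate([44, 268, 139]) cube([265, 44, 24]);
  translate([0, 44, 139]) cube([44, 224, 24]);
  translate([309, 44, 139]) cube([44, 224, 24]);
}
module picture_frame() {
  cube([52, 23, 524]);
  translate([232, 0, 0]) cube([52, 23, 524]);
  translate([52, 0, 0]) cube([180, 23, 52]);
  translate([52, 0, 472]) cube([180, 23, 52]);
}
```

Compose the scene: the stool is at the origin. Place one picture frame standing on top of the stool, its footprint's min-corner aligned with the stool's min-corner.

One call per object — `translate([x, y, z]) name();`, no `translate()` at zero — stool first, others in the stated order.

stool();
translate([0, 0, 400]) picture_frame();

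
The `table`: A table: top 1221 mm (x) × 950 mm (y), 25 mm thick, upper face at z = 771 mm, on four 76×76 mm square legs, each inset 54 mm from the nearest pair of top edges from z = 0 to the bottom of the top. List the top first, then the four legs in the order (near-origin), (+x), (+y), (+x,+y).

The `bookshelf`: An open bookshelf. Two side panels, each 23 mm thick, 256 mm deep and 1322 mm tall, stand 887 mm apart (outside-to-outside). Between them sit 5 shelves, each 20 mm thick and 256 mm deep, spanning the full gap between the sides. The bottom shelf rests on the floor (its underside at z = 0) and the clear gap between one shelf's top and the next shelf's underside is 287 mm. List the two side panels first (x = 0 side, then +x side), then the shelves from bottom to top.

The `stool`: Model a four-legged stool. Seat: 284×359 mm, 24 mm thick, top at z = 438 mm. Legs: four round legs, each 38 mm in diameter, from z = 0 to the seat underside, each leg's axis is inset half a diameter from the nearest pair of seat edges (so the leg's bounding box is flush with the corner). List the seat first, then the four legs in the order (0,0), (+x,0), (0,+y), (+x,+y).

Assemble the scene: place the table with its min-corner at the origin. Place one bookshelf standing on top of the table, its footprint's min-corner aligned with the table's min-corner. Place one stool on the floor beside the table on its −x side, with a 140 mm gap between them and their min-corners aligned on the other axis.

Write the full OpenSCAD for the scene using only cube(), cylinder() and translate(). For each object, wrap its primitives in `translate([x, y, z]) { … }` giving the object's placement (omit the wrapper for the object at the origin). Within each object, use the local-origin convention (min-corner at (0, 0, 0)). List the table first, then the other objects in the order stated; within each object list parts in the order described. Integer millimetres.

translate([0, 0, 746]) cube([1221, 950, 25]);
translate([54, 54, 0]) cube([76, 76, 746]);
translate([1091, 54, 0]) cube([76, 76, 746]);
translate([54, 820, 0]) cube([76, 76, 746]);
translate([1091, 820, 0]) cube([76, 76, 746]);
translate([0, 0, 771]) {
  cube([23, 256, 1322]);
  translate([864, 0, 0]) cube([23, 256, 1322]);
  translate([23, 0, 0]) cube([841, 256, 20]);
  translate([23, 0, 307]) cube([841, 256, 20]);
  translate([23, 0, 614]) cube([841, 256, 20]);
  translate([23, 0, 921]) cube([841, 256, 20]);
  translate([23, 0, 1228]) cube([841, 256, 20]);
}
translate([-424, 0, 0]) {
  translate([0, 0, 414]) cube([284, 359, 24]);
  translate([19, 19, 0]) cylinder(h = 414, r = 19);
  translate([265, 19, 0]) cylinder(h = 414, r = 19);
  translate([19, 340, 0]) cylinder(h = 414, r = 19);
  translate([265, 340, 0]) cylinder(h = 414, r = 19);
}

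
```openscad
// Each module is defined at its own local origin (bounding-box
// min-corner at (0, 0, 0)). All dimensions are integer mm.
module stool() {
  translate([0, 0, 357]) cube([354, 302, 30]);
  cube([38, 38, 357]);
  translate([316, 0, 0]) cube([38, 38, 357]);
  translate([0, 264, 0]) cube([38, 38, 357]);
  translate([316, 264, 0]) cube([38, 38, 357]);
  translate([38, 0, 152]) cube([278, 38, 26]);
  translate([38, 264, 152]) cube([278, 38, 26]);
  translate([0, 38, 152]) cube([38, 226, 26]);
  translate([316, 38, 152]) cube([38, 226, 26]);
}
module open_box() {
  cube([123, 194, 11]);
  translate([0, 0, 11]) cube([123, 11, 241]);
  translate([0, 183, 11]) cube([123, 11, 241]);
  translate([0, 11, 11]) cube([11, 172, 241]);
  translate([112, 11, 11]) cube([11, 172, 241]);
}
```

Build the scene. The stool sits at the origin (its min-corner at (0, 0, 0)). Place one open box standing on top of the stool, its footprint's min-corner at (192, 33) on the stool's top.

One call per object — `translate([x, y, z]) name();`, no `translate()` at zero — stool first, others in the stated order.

stool();
translate([192, 33, 387]) open_box();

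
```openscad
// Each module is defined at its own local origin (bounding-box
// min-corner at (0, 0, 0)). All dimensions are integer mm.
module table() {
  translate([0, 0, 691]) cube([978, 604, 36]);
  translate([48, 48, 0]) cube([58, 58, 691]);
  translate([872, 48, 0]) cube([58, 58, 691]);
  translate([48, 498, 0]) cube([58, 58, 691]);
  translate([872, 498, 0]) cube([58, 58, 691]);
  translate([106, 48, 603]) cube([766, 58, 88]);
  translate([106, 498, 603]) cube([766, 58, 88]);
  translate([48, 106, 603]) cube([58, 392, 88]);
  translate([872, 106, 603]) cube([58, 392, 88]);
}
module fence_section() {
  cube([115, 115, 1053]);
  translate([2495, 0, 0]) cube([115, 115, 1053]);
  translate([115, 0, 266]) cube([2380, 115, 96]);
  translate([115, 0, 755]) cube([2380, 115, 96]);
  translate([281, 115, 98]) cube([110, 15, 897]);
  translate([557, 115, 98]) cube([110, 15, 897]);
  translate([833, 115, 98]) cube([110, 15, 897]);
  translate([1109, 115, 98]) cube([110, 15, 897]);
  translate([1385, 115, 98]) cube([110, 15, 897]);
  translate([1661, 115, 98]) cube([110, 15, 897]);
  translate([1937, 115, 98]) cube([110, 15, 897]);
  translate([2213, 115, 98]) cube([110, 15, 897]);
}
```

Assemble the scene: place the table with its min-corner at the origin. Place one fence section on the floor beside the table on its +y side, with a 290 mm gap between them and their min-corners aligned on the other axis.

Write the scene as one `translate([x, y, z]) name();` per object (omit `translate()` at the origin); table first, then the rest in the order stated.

table();
translate([0, 894, 0]) fence_section();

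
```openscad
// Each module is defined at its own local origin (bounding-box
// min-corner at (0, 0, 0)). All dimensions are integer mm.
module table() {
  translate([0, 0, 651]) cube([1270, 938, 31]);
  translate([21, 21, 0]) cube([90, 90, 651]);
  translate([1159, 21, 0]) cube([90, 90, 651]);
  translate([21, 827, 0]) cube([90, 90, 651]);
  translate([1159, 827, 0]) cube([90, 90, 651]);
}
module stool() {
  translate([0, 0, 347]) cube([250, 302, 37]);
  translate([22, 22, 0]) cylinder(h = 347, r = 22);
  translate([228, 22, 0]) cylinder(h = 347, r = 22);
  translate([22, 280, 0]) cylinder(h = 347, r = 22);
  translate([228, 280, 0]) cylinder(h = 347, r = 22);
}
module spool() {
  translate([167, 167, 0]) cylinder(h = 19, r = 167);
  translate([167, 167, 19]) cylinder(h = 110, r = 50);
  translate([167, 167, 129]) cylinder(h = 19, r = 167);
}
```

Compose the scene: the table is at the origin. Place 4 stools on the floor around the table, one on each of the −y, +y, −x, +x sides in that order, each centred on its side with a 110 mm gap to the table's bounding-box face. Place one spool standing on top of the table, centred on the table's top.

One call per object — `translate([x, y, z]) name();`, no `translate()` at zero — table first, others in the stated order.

table();
translate([510, -412, 0]) stool();
translate([510, 1048, 0]) stool();
translate([-360, 318, 0]) stool();
translate([1380, 318, 0]) stool();
translate([468, 302, 682]) spool();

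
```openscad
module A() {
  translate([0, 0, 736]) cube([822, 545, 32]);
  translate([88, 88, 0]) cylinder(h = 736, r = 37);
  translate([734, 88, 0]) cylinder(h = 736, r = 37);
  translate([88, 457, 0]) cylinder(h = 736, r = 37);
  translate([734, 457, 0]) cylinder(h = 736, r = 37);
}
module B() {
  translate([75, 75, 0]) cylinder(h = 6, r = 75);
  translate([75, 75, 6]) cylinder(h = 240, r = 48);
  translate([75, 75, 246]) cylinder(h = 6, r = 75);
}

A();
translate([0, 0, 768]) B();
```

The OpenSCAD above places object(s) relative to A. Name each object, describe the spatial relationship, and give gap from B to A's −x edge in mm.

A is a table. B is a spool. The spool is on top of the table. The gap from the spool to the table's −x edge is 0 mm.

The spool's min-x is at 0; the table's min-x is 0; gap = 0 mm.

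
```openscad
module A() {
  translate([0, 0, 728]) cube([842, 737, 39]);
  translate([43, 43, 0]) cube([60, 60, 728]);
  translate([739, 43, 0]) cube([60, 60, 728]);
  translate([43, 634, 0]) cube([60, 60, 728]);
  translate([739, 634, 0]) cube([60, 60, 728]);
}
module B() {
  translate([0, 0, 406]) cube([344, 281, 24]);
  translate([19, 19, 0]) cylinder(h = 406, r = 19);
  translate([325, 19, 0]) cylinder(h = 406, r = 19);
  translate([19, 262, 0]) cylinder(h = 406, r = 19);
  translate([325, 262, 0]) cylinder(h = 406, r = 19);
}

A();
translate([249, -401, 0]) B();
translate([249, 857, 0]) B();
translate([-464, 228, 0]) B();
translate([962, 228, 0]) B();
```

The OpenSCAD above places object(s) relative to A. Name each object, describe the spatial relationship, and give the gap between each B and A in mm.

Each stool's nearest face is 120 mm from the table's bounding box.

A is a table. B is a stool. Four stools sit around the table at the −y, +y, −x, +x sides. The gap between each stool and the table is 120 mm.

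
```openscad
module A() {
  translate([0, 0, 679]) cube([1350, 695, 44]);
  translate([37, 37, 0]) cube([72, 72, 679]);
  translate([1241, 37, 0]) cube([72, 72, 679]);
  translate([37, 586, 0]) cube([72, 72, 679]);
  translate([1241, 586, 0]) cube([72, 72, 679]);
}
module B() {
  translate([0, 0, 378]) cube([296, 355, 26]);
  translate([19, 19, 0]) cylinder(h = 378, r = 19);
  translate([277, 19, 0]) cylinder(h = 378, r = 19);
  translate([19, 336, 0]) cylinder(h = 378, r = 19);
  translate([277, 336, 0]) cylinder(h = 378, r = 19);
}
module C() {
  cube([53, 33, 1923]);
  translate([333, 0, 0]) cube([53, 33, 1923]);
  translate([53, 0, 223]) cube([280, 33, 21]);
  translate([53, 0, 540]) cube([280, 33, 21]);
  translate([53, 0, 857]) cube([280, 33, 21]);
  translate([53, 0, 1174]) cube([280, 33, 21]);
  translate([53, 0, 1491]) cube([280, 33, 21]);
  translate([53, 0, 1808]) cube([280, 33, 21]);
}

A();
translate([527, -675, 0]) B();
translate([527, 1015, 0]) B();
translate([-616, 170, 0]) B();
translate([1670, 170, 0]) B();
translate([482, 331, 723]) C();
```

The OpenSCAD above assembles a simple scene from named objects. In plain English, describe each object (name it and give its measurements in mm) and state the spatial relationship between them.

A is a table: top 1350 mm (x) × 695 mm (y), 44 mm thick, upper face at z = 723 mm, on four 72×72 mm square legs, each inset 37 mm from the nearest pair of top edges, running from z = 0 to the bottom of the top.

B is a simple wooden stool: a rectangular seat 296 mm (x) by 355 mm (y), 26 mm thick, top face at z = 404 mm, on four round legs, each 38 mm in diameter. The legs rest on z = 0, each leg's axis is inset half a diameter from the nearest pair of seat edges (so the leg's bounding box is flush with the corner).

C is a wooden ladder with two side rails of 53×33 mm section and 1923 mm height, set 386 mm apart overall. Between them run 6 rectangular rungs (33 mm deep, 21 mm thick), front faces flush with the rails' −y face. The bottom of the first rung is 223 mm above the floor and each subsequent rung is 317 mm higher than the one below.

Four stools sit around the table at the −y, +y, −x, +x sides. The ladder is on top of the table, centred.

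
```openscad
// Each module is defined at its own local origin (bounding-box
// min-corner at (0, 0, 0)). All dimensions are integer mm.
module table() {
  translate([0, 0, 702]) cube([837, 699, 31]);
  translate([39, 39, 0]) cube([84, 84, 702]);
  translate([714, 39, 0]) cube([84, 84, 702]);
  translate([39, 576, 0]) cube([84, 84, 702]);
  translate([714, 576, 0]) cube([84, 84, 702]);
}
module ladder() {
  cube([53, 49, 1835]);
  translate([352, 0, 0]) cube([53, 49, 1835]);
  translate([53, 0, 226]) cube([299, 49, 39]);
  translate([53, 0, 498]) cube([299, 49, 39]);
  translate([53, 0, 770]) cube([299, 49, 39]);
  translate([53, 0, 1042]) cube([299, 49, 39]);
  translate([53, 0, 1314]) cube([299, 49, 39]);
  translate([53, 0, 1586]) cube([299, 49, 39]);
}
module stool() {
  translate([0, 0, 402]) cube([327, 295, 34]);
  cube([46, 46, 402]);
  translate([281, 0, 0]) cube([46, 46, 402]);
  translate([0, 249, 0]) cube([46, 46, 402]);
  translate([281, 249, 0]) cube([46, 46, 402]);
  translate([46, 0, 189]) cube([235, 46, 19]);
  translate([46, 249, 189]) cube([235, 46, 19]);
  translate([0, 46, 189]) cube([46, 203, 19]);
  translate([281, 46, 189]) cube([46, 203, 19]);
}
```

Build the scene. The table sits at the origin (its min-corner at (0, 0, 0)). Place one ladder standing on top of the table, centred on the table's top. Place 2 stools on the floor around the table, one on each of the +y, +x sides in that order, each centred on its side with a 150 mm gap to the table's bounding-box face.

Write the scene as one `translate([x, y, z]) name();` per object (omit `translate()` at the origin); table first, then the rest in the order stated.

table();
translate([216, 325, 733]) ladder();
translate([255, 849, 0]) stool();
translate([987, 202, 0]) stool();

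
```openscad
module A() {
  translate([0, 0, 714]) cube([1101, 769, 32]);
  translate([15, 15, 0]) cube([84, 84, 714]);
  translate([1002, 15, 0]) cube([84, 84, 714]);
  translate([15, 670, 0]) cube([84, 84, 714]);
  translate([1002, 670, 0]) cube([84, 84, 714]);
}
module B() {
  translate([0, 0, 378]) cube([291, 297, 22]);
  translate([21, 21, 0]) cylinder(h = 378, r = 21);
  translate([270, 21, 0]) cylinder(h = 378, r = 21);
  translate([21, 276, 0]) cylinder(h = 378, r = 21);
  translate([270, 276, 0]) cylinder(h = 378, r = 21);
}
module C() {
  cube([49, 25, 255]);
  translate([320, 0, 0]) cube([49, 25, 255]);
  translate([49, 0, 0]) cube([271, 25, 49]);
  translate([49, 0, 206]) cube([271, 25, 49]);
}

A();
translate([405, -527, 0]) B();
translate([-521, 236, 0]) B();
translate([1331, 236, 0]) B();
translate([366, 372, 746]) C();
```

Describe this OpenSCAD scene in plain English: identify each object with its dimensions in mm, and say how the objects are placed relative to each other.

A is a table: top 1101 mm (x) × 769 mm (y), 32 mm thick, upper face at z = 746 mm, on four 84×84 mm square legs, each inset 15 mm from the nearest pair of top edges, running from z = 0 to the bottom of the top.

B is a simple wooden stool: a rectangular seat 291 mm (x) by 297 mm (y), 22 mm thick, top face at z = 400 mm, on four round legs, each 42 mm in diameter. The legs rest on z = 0, each leg's axis is inset half a diameter from the nearest pair of seat edges (so the leg's bounding box is flush with the corner).

C is a rectangular picture frame lying in the x–z plane (depth along y). The opening is 271 mm wide (x) by 157 mm tall (z), surrounded by a border 49 mm wide on all four sides. The frame is 25 mm deep and is made of two full-height vertical stiles with two horizontal rails fitted between them.

Three stools sit around the table at the −y, −x, +x sides. The picture frame is on top of the table, centred.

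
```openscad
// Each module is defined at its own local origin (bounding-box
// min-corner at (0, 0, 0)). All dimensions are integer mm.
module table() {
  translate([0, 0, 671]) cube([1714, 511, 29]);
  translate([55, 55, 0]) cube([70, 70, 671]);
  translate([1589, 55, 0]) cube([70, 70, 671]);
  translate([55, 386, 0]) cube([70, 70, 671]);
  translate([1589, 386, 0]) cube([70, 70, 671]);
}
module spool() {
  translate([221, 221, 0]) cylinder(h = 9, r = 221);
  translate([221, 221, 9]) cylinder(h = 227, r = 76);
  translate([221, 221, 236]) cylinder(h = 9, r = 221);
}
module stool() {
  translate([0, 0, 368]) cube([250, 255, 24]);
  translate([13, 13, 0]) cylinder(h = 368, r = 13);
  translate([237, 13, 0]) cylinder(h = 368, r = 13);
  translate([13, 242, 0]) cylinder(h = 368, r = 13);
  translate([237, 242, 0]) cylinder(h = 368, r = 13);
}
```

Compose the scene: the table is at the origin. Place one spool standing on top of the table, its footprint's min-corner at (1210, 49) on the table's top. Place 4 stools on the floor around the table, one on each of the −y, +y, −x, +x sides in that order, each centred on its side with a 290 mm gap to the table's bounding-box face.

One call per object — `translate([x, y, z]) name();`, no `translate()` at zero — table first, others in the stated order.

table();
translate([1210, 49, 700]) spool();
translate([732, -545, 0]) stool();
translate([732, 801, 0]) stool();
translate([-540, 128, 0]) stool();
translate([2004, 128, 0]) stool();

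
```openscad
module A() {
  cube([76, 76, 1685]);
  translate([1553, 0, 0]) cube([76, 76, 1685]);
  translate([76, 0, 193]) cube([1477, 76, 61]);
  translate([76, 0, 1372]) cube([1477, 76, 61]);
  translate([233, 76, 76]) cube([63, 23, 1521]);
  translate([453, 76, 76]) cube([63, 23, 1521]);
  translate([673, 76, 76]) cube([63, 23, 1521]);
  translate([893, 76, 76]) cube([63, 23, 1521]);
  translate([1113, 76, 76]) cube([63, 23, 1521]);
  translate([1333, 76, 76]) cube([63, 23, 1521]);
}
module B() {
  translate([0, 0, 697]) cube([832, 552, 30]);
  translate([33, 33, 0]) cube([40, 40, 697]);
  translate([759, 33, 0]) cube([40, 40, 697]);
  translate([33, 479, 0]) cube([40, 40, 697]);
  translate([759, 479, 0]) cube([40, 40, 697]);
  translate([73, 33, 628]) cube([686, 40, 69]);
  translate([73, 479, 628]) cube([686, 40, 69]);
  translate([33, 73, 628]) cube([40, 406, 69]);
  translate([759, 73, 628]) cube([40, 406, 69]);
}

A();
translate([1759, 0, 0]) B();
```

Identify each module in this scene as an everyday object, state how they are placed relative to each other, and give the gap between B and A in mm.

The table's nearest face is 130 mm from the fence section's +x face.

A is a fence section. B is a table. The table is on the floor beside the fence section on its +x side. The gap between the table and the fence section is 130 mm.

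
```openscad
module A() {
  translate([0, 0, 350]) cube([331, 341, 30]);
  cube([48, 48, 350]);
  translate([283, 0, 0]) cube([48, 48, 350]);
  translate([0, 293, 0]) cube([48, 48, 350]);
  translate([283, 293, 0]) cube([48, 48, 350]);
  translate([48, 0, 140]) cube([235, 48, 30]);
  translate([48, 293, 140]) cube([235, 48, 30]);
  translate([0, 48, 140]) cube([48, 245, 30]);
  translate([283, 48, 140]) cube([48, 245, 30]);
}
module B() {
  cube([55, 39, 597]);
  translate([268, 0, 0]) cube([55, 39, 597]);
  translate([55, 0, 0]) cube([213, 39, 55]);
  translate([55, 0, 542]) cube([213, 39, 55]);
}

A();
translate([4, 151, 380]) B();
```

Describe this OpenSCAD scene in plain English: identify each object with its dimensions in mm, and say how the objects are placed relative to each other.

A is a four-legged stool. The seat is a 331×341×30 mm slab whose top surface is at z = 380 mm; four square legs, each 48×48 mm in cross-section, run from the floor (z = 0) to the underside of the seat, each flush with a corner of the seat. Four stretchers, 48 mm wide and 30 mm tall, connect adjacent legs with their undersides at z = 140 mm, each running between the inner faces of the legs it joins and aligned with the legs' outer faces on the other axis.

B is a rectangular picture frame lying in the x–z plane (depth along y). The opening is 213 mm wide (x) by 487 mm tall (z), surrounded by a border 55 mm wide on all four sides. The frame is 39 mm deep and is made of two full-height vertical stiles with two horizontal rails fitted between them.

The picture frame is on top of the stool, centred.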